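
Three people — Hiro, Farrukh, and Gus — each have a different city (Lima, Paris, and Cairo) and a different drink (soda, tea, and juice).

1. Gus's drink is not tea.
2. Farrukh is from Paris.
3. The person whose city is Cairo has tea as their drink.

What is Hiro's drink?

tea

With clues 1–3, juice and soda are impossible for Hiro's drink.
That leaves tea.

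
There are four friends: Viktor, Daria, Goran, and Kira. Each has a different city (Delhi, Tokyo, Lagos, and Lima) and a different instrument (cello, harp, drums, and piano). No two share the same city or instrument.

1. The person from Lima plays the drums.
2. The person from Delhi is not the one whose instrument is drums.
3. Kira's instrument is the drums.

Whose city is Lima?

With clues 1–3, Daria, Goran, and Viktor are impossible for the one with city Lima.
That leaves Kira.

Kira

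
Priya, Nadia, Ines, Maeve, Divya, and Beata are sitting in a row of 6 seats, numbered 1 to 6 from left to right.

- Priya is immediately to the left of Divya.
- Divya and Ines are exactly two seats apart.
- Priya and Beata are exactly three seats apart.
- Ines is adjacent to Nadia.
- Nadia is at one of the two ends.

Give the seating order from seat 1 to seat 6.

From clue 1: Priya is in {1,2,3,4,5}.
From clues 1–3: Priya is in {2,3,4,5}.
From clues 1–4: Priya is in {3,4,5}.
From clues 1–5: Nadia → seat 1, Ines → seat 2, Priya → seat 3, Divya → seat 4, Maeve → seat 5, Beata → seat 6.

Nadia, Ines, Priya, Divya, Maeve, Beata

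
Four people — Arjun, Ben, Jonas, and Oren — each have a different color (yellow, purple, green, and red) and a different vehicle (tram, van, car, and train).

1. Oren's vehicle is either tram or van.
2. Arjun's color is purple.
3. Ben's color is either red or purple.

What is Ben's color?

red

With clues 1–2, purple is impossible for Ben's color.
With clues 1–3, green and yellow are impossible for Ben's color.
That leaves red.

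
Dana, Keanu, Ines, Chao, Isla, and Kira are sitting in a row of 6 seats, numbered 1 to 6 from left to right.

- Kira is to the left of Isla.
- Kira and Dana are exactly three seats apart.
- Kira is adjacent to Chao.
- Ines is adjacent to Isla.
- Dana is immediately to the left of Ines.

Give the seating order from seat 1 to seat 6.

From clue 1: Isla is in {2,3,4,5,6}.
From clues 1–2: Dana is in {1,2,4,5,6}.
From clues 1–3: Isla is in {3,4,5,6}.
From clues 1–4: Chao is in {1,2,3}.
From clues 1–5: Kira → seat 1, Chao → seat 2, Keanu → seat 3, Dana → seat 4, Ines → seat 5, Isla → seat 6.

Kira, Chao, Keanu, Dana, Ines, Isla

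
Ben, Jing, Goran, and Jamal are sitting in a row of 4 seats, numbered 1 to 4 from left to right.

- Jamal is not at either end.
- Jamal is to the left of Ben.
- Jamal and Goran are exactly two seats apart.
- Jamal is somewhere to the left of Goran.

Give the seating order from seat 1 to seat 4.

From clue 1: Jamal is in {2,3}.
From clues 1–2: Ben is in {3,4}.
From clues 1–4: Jing → seat 1, Jamal → seat 2, Ben → seat 3, Goran → seat 4.

Jing, Jamal, Ben, Goran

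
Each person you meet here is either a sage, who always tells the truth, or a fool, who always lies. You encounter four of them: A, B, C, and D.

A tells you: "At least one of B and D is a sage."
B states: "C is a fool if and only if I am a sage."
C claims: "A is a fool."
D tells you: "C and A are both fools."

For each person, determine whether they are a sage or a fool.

A: sage, B: sage, C: fool, D: fool

Consider A. Suppose A is a fool.
Then no assignment of the remaining roles makes every statement match its speaker's type — contradiction.
So A is a sage.
With that fixed, C's statement is false, so C is a fool.
With that fixed, D's statement is false, so D is a fool.
Consider B. Suppose B is a fool.
Then A's statement comes out false, contradicting A being a sage.
So B is a sage.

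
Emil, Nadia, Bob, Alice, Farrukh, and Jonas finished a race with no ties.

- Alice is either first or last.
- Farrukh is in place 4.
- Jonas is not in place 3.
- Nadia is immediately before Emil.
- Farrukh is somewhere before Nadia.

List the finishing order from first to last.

From clue 1: Alice is in {1,6}.
From clues 1–2: Farrukh → place 4.
From clues 1–3: Alice is in {1,6}.
From clues 1–5: Alice → place 1, Jonas → place 2, Bob → place 3, Nadia → place 5, Emil → place 6.

Alice, Jonas, Bob, Farrukh, Nadia, Emil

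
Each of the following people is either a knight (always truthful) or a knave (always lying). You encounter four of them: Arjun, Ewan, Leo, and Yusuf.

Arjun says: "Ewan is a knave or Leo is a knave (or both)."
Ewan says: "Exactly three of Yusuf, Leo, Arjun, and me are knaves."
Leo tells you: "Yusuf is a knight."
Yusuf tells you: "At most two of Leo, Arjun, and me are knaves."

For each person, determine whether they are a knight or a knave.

Consider Arjun. Suppose Arjun is a knave.
Then no assignment of the remaining roles makes every statement match its speaker's type — contradiction.
So Arjun is a knight.
With that fixed, Yusuf's statement is true, so Yusuf is a knight.
With that fixed, Ewan's statement is false, so Ewan is a knave.
With that fixed, Leo's statement is true, so Leo is a knight.

Arjun: knight, Ewan: knave, Leo: knight, Yusuf: knight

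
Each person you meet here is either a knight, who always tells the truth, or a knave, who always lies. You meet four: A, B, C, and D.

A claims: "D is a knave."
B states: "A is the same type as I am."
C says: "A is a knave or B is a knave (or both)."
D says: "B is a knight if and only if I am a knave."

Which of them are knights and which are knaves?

Consider A. Suppose A is a knave.
Then whichever role B has, B's statement has the wrong truth value — contradiction.
So A is a knight.
Consider B. Suppose B is a knight.
Then whichever role D has, D's statement has the wrong truth value — contradiction.
So B is a knave.
With that fixed, C's statement is true, so C is a knight.
Consider D. Suppose D is a knight.
Then A's statement comes out false, contradicting A being a knight.
So D is a knave.

A: knight, B: knave, C: knight, D: knave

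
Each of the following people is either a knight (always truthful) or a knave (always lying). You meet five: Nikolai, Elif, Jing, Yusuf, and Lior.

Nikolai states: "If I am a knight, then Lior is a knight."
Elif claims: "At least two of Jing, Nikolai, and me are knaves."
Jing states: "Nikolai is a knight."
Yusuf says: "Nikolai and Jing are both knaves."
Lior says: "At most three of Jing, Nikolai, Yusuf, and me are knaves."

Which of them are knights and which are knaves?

Consider Nikolai. Suppose Nikolai is a knave.
Then Nikolai's own statement would have to be false, but it can't be — contradiction.
So Nikolai is a knight.
With that fixed, Jing's statement is true, so Jing is a knight.
With that fixed, Yusuf's statement is false, so Yusuf is a knave.
With that fixed, Lior's statement is true, so Lior is a knight.
With that fixed, Elif's statement is false, so Elif is a knave.

Nikolai: knight, Elif: knave, Jing: knight, Yusuf: knave, Lior: knight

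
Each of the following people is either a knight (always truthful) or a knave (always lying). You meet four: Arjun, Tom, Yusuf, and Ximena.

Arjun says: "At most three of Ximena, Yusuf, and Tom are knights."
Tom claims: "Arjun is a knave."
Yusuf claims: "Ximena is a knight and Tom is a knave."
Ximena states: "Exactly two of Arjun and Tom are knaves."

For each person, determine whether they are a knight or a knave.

Arjun: knight, Tom: knave, Yusuf: knave, Ximena: knave

Regardless of anyone's role, Arjun's statement is true, so Arjun is a knight.
With that fixed, Tom's statement is false, so Tom is a knave.
With that fixed, Ximena's statement is false, so Ximena is a knave.
With that fixed, Yusuf's statement is false, so Yusuf is a knave.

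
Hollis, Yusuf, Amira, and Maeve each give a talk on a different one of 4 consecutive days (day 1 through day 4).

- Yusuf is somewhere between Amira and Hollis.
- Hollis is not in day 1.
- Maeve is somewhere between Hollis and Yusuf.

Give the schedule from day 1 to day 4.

From clue 1: Yusuf is in {2,3}.
From clues 1–3: Amira → day 1, Yusuf → day 2, Maeve → day 3, Hollis → day 4.

Amira, Yusuf, Maeve, Hollis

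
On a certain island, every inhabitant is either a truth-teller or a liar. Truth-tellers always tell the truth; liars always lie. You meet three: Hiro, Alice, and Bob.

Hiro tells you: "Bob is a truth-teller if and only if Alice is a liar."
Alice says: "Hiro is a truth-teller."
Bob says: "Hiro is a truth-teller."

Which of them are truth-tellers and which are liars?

Hiro: liar, Alice: liar, Bob: liar

Consider Hiro. Suppose Hiro is a truth-teller.
Then no assignment of the remaining roles makes every statement match its speaker's type — contradiction.
So Hiro is a liar.
With that fixed, Alice's statement is false, so Alice is a liar.
With that fixed, Bob's statement is false, so Bob is a liar.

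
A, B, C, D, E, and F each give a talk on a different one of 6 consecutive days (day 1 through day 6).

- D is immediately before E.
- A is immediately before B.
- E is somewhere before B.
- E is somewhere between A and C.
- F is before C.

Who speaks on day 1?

With clue 1, E is ruled out for day 1.
With clues 1–2, B is ruled out for day 1.
With clues 1–3, A is ruled out for day 1.
With clues 1–4, D is ruled out for day 1.
With clues 1–5, C is ruled out for day 1.
So day 1 is F.

F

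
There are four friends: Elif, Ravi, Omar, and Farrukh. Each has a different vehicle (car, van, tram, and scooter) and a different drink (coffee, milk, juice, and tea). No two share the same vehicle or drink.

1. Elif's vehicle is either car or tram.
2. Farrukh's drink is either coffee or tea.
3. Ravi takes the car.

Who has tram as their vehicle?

Elif

With clues 1–3, Farrukh, Omar, and Ravi are impossible for the one with vehicle tram.
That leaves Elif.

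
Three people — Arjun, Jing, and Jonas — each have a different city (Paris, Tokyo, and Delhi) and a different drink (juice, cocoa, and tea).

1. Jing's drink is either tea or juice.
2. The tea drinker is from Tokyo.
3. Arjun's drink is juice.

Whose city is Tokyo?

With clues 1–3, Arjun and Jonas are impossible for the one with city Tokyo.
That leaves Jing.

Jing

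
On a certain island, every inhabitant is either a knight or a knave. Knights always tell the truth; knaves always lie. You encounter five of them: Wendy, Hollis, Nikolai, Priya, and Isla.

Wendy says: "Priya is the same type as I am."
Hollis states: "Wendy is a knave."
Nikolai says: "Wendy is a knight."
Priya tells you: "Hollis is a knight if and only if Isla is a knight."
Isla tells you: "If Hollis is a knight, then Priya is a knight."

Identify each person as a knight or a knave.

Wendy: knave, Hollis: knight, Nikolai: knave, Priya: knight, Isla: knight

Consider Wendy. Suppose Wendy is a knight.
Then no assignment of the remaining roles makes every statement match its speaker's type — contradiction.
So Wendy is a knave.
With that fixed, Hollis's statement is true, so Hollis is a knight.
With that fixed, Nikolai's statement is false, so Nikolai is a knave.
Consider Priya. Suppose Priya is a knave.
Then Wendy's statement comes out true, contradicting Wendy being a knave.
So Priya is a knight.
With that fixed, Isla's statement is true, so Isla is a knight.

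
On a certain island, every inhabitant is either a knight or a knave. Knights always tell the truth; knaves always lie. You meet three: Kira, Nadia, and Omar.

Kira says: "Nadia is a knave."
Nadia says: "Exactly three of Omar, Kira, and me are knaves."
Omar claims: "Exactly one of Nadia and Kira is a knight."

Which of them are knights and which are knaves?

Kira: knight, Nadia: knave, Omar: knight

Consider Kira. Suppose Kira is a knave.
Then no assignment of the remaining roles makes every statement match its speaker's type — contradiction.
So Kira is a knight.
With that fixed, Nadia's statement is false, so Nadia is a knave.
With that fixed, Omar's statement is true, so Omar is a knight.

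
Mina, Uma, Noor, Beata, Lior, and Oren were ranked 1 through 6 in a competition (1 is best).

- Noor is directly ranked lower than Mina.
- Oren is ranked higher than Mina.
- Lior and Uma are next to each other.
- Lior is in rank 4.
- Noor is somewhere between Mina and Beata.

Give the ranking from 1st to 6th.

Oren, Mina, Noor, Lior, Uma, Beata

From clue 1: Mina is in {1,2,3,4,5}.
From clues 1–2: Mina is in {2,3,4,5}.
From clues 1–4: Lior → rank 4.
From clues 1–5: Oren → rank 1, Mina → rank 2, Noor → rank 3, Uma → rank 5, Beata → rank 6.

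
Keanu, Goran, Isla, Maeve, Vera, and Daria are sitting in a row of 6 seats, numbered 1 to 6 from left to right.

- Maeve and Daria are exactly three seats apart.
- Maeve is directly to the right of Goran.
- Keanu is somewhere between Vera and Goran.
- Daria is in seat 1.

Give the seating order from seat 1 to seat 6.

From clues 1–2: Goran is in {1,2,3,4,5}.
From clues 1–3: Keanu is in {2,3,4,5}.
From clues 1–4: Daria → seat 1, Isla → seat 2, Goran → seat 3, Maeve → seat 4, Keanu → seat 5, Vera → seat 6.

Daria, Isla, Goran, Maeve, Keanu, Vera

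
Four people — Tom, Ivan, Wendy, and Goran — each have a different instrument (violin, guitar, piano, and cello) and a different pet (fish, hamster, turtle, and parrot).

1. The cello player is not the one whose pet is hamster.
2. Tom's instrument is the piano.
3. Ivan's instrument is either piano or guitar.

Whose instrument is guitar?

Ivan

With clues 1–2, Tom is impossible for the one with instrument guitar.
With clues 1–3, Goran and Wendy are impossible for the one with instrument guitar.
That leaves Ivan.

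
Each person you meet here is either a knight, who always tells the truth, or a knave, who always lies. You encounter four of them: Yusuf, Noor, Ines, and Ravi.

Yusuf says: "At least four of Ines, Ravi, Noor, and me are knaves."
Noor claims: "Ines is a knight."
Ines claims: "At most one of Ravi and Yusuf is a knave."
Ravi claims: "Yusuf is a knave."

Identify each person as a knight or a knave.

Consider Yusuf. Suppose Yusuf is a knight.
Then Yusuf's own statement would have to be true, but it can't be — contradiction.
So Yusuf is a knave.
With that fixed, Ravi's statement is true, so Ravi is a knight.
With that fixed, Ines's statement is true, so Ines is a knight.
With that fixed, Noor's statement is true, so Noor is a knight.

Yusuf: knave, Noor: knight, Ines: knight, Ravi: knight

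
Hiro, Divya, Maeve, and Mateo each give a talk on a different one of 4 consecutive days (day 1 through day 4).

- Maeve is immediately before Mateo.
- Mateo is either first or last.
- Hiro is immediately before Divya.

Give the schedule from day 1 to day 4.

From clue 1: Maeve is in {1,2,3}.
From clues 1–2: Maeve → day 3, Mateo → day 4.
From clues 1–3: Hiro → day 1, Divya → day 2.

Hiro, Divya, Maeve, Mateo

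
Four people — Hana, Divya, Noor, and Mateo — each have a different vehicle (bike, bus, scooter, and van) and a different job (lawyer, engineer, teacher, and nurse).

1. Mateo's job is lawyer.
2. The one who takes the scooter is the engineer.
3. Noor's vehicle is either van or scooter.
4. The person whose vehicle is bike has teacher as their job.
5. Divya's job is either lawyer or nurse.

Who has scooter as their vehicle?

With clues 1–2, Mateo is impossible for the one with vehicle scooter.
With clues 1–5, Divya and Hana are impossible for the one with vehicle scooter.
That leaves Noor.

Noor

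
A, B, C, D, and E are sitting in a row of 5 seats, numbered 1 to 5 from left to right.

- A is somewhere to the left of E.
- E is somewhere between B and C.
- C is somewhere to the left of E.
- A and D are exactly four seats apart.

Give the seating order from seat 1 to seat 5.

From clue 1: A is in {1,2,3,4}.
From clues 1–2: E is in {3,4}.
From clues 1–3: B is in {4,5}.
From clues 1–4: A → seat 1, C → seat 2, E → seat 3, B → seat 4, D → seat 5.

A, C, E, B, D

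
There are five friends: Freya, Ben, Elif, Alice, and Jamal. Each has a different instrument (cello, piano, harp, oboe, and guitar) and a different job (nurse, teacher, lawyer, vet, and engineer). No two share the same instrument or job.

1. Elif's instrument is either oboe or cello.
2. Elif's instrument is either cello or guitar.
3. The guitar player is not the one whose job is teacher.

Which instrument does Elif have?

Clue 1 rules out guitar, harp, and piano for Elif's instrument.
With clues 1–2, oboe is impossible for Elif's instrument.
That leaves cello.

cello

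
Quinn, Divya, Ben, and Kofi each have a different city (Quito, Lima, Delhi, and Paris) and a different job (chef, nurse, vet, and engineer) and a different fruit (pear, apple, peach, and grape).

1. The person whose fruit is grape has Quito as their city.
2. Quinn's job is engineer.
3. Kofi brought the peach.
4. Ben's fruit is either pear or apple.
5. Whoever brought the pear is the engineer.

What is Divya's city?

With clues 1–5, Delhi, Lima, and Paris are impossible for Divya's city.
That leaves Quito.

Quito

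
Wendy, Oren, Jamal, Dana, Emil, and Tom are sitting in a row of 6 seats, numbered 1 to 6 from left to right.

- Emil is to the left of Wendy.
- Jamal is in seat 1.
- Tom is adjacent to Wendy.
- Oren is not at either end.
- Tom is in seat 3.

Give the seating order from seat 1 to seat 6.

From clue 1: Wendy is in {2,3,4,5,6}.
From clues 1–2: Jamal → seat 1.
From clues 1–3: Emil is in {2,3,4}.
From clues 1–5: Emil → seat 2, Tom → seat 3, Wendy → seat 4, Oren → seat 5, Dana → seat 6.

Jamal, Emil, Tom, Wendy, Oren, Dana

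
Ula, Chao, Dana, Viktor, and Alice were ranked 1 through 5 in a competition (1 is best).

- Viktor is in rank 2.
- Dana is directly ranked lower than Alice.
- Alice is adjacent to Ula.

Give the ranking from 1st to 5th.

Chao, Viktor, Ula, Alice, Dana

From clue 1: Viktor → rank 2.
From clues 1–2: Dana is in {4,5}.
From clues 1–3: Chao → rank 1, Ula → rank 3, Alice → rank 4, Dana → rank 5.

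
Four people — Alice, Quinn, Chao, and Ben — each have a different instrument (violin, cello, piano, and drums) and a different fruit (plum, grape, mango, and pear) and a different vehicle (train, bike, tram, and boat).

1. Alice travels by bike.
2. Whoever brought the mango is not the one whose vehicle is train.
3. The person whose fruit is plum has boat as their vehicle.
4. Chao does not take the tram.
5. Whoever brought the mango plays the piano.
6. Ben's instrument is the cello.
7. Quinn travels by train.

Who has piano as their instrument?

With clues 1–5, Chao is impossible for the one with instrument piano.
With clues 1–6, Ben is impossible for the one with instrument piano.
With clues 1–7, Quinn is impossible for the one with instrument piano.
That leaves Alice.

Alice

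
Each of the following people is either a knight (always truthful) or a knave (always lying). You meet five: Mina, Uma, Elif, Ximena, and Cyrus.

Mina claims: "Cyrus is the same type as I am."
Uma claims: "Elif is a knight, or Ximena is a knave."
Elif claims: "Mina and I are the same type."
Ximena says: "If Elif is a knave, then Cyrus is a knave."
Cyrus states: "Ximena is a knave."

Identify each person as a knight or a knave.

Consider Mina. Suppose Mina is a knave.
Then whichever role Elif has, Elif's statement has the wrong truth value — contradiction.
So Mina is a knight.
Consider Uma. Suppose Uma is a knave.
Then no assignment of the remaining roles makes every statement match its speaker's type — contradiction.
So Uma is a knight.
Consider Elif. Suppose Elif is a knight.
Then no assignment of the remaining roles makes every statement match its speaker's type — contradiction.
So Elif is a knave.
Consider Ximena. Suppose Ximena is a knight.
Then Uma's statement comes out false, contradicting Uma being a knight.
So Ximena is a knave.
With that fixed, Cyrus's statement is true, so Cyrus is a knight.

Mina: knight, Uma: knight, Elif: knave, Ximena: knave, Cyrus: knight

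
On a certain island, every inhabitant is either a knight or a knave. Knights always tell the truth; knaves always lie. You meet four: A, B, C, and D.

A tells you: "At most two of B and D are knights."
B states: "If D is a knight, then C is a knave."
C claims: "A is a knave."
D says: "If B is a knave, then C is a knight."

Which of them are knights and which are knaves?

Regardless of anyone's role, A's statement is true, so A is a knight.
With that fixed, C's statement is false, so C is a knave.
With that fixed, B's statement is true, so B is a knight.
With that fixed, D's statement is true, so D is a knight.

A: knight, B: knight, C: knave, D: knight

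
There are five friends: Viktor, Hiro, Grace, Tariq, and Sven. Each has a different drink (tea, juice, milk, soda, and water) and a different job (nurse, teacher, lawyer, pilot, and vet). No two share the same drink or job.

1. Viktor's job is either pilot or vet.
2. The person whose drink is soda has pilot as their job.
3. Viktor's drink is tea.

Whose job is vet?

Viktor

With clues 1–3, Grace, Hiro, Sven, and Tariq are impossible for the one with job vet.
That leaves Viktor.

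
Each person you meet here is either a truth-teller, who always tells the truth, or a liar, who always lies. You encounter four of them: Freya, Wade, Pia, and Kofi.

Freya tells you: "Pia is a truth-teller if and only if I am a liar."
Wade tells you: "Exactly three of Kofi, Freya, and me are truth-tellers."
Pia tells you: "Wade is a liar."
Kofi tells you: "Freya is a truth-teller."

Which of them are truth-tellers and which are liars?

Consider Freya. Suppose Freya is a liar.
Then no assignment of the remaining roles makes every statement match its speaker's type — contradiction.
So Freya is a truth-teller.
With that fixed, Kofi's statement is true, so Kofi is a truth-teller.
Consider Wade. Suppose Wade is a liar.
Then no assignment of the remaining roles makes every statement match its speaker's type — contradiction.
So Wade is a truth-teller.
With that fixed, Pia's statement is false, so Pia is a liar.

Freya: truth-teller, Wade: truth-teller, Pia: liar, Kofi: truth-teller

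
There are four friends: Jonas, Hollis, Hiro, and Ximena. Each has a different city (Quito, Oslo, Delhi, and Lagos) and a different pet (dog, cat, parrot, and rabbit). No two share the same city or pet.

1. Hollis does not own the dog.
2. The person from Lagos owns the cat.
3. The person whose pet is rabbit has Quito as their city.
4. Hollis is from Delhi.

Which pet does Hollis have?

parrot

Clue 1 rules out dog for Hollis's pet.
With clues 1–4, cat and rabbit are impossible for Hollis's pet.
That leaves parrot.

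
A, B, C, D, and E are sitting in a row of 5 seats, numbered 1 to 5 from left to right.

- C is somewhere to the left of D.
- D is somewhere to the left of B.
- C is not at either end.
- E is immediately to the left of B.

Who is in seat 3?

With clues 1–3, B is ruled out for seat 3.
With clues 1–4, A, C, and E are ruled out for seat 3.
So seat 3 is D.

D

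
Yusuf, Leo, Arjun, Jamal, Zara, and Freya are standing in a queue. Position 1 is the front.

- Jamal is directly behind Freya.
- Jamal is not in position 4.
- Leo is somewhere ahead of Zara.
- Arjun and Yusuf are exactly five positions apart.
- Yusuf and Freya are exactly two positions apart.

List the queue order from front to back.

Arjun, Leo, Zara, Freya, Jamal, Yusuf

From clue 1: Jamal is in {2,3,4,5,6}.
From clues 1–2: Jamal is in {2,3,5,6}.
From clues 1–4: Yusuf is in {1,6}.
From clues 1–5: Arjun → position 1, Leo → position 2, Zara → position 3, Freya → position 4, Jamal → position 5, Yusuf → position 6.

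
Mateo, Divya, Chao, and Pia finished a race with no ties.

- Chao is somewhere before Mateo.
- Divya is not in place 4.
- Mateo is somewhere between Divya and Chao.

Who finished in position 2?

With clues 1–3, Chao, Divya, and Pia are ruled out for place 2.
So place 2 is Mateo.

Mateo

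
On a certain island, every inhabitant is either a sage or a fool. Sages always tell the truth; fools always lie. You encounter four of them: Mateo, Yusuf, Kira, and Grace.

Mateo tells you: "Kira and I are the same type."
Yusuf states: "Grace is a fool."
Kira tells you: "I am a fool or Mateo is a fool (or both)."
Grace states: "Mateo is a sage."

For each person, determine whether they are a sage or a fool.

Mateo: fool, Yusuf: sage, Kira: sage, Grace: fool

Consider Mateo. Suppose Mateo is a sage.
Then whichever role Kira has, Kira's statement has the wrong truth value — contradiction.
So Mateo is a fool.
With that fixed, Kira's statement is true, so Kira is a sage.
With that fixed, Grace's statement is false, so Grace is a fool.
With that fixed, Yusuf's statement is true, so Yusuf is a sage.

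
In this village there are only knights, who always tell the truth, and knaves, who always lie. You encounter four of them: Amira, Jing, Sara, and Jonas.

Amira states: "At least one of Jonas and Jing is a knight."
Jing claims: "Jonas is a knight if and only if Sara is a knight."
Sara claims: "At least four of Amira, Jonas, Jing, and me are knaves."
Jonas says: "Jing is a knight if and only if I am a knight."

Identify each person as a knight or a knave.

Consider Amira. Suppose Amira is a knave.
Then no assignment of the remaining roles makes every statement match its speaker's type — contradiction.
So Amira is a knight.
With that fixed, Sara's statement is false, so Sara is a knave.
Consider Jing. Suppose Jing is a knave.
Then whichever role Jonas has, Jonas's statement has the wrong truth value — contradiction.
So Jing is a knight.
Consider Jonas. Suppose Jonas is a knight.
Then Jing's statement comes out false, contradicting Jing being a knight.
So Jonas is a knave.

Amira: knight, Jing: knight, Sara: knave, Jonas: knave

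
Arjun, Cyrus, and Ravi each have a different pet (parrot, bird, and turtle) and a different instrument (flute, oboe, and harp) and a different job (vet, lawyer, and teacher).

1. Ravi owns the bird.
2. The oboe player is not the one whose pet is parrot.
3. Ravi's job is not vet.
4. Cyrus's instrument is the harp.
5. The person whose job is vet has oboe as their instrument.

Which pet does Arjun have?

Clue 1 rules out bird for Arjun's pet.
With clues 1–5, parrot is impossible for Arjun's pet.
That leaves turtle.

turtle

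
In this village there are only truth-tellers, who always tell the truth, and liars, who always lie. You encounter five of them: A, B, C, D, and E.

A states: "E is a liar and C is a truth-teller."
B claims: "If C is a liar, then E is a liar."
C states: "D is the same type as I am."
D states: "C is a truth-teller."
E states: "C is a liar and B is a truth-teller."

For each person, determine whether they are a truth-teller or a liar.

Consider A. Suppose A is a liar.
Then no assignment of the remaining roles makes every statement match its speaker's type — contradiction.
So A is a truth-teller.
Consider B. Suppose B is a liar.
Then no assignment of the remaining roles makes every statement match its speaker's type — contradiction.
So B is a truth-teller.
Consider C. Suppose C is a liar.
Then A's statement comes out false, contradicting A being a truth-teller.
So C is a truth-teller.
With that fixed, D's statement is true, so D is a truth-teller.
With that fixed, E's statement is false, so E is a liar.

A: truth-teller, B: truth-teller, C: truth-teller, D: truth-teller, E: liar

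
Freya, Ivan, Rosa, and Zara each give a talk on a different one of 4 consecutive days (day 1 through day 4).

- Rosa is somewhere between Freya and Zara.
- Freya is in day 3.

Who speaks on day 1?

Zara

With clue 1, Rosa is ruled out for day 1.
With clues 1–2, Freya and Ivan are ruled out for day 1.
So day 1 is Zara.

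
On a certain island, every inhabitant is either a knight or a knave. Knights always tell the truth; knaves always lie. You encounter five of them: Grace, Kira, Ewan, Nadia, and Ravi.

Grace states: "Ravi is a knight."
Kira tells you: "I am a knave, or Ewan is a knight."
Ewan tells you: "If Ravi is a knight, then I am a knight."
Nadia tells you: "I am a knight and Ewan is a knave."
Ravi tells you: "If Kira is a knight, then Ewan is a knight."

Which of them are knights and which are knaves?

Consider Grace. Suppose Grace is a knave.
Then no assignment of the remaining roles makes every statement match its speaker's type — contradiction.
So Grace is a knight.
Consider Kira. Suppose Kira is a knave.
Then Kira's own statement would have to be false, but it can't be — contradiction.
So Kira is a knight.
Consider Ewan. Suppose Ewan is a knave.
Then Kira's statement comes out false, contradicting Kira being a knight.
So Ewan is a knight.
With that fixed, Nadia's statement is false, so Nadia is a knave.
With that fixed, Ravi's statement is true, so Ravi is a knight.

Grace: knight, Kira: knight, Ewan: knight, Nadia: knave, Ravi: knight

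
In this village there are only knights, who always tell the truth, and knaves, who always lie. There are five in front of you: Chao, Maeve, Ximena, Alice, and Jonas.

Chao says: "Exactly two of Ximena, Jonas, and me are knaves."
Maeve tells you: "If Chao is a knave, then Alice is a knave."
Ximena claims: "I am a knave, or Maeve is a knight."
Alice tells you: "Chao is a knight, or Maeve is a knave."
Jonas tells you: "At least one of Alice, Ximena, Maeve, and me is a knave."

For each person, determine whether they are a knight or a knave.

Consider Chao. Suppose Chao is a knight.
Then no assignment of the remaining roles makes every statement match its speaker's type — contradiction.
So Chao is a knave.
Consider Maeve. Suppose Maeve is a knave.
Then whichever role Ximena has, Ximena's statement has the wrong truth value — contradiction.
So Maeve is a knight.
With that fixed, Ximena's statement is true, so Ximena is a knight.
With that fixed, Alice's statement is false, so Alice is a knave.
With that fixed, Jonas's statement is true, so Jonas is a knight.

Chao: knave, Maeve: knight, Ximena: knight, Alice: knave, Jonas: knight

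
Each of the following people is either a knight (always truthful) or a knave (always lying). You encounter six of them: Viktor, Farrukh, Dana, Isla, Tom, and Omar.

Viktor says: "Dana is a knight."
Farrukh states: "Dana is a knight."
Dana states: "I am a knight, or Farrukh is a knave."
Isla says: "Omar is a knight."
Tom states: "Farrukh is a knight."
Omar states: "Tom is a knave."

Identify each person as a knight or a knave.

Consider Viktor. Suppose Viktor is a knave.
Then no assignment of the remaining roles makes every statement match its speaker's type — contradiction.
So Viktor is a knight.
Consider Farrukh. Suppose Farrukh is a knave.
Then no assignment of the remaining roles makes every statement match its speaker's type — contradiction.
So Farrukh is a knight.
With that fixed, Tom's statement is true, so Tom is a knight.
With that fixed, Omar's statement is false, so Omar is a knave.
With that fixed, Isla's statement is false, so Isla is a knave.
Consider Dana. Suppose Dana is a knave.
Then Viktor's statement comes out false, contradicting Viktor being a knight.
So Dana is a knight.

Viktor: knight, Farrukh: knight, Dana: knight, Isla: knave, Tom: knight, Omar: knave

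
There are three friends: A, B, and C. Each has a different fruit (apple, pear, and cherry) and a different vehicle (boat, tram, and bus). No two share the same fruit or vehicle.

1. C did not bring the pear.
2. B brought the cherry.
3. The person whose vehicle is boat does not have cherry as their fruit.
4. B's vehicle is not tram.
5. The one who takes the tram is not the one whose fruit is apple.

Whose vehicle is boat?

With clues 1–3, B is impossible for the one with vehicle boat.
With clues 1–5, A is impossible for the one with vehicle boat.
That leaves C.

C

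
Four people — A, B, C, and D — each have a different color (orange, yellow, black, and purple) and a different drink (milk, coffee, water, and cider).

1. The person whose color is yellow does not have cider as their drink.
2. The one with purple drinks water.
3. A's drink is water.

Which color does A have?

With clues 1–3, black, orange, and yellow are impossible for A's color.
That leaves purple.

purple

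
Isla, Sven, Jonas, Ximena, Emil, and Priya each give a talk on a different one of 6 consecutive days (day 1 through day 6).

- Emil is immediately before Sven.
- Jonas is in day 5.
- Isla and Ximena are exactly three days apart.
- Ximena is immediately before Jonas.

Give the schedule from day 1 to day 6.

Isla, Emil, Sven, Ximena, Jonas, Priya

From clue 1: Sven is in {2,3,4,5,6}.
From clues 1–2: Jonas → day 5.
From clues 1–3: Sven is in {2,3}.
From clues 1–4: Isla → day 1, Emil → day 2, Sven → day 3, Ximena → day 4, Priya → day 6.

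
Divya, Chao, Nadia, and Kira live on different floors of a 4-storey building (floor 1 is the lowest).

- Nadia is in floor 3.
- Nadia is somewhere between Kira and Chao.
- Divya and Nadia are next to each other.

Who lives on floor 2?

With clue 1, Nadia is ruled out for floor 2.
With clues 1–3, Chao and Kira are ruled out for floor 2.
So floor 2 is Divya.

Divya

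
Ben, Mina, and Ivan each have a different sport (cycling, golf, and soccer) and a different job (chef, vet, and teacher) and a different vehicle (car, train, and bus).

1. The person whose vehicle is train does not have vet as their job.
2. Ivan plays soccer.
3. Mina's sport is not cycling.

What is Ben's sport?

With clues 1–2, soccer is impossible for Ben's sport.
With clues 1–3, golf is impossible for Ben's sport.
That leaves cycling.

cycling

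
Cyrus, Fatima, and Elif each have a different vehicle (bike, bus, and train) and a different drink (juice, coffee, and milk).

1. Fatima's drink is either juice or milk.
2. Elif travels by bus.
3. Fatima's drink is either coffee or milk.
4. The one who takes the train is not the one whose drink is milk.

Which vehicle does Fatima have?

With clues 1–2, bus is impossible for Fatima's vehicle.
With clues 1–4, train is impossible for Fatima's vehicle.
That leaves bike.

bike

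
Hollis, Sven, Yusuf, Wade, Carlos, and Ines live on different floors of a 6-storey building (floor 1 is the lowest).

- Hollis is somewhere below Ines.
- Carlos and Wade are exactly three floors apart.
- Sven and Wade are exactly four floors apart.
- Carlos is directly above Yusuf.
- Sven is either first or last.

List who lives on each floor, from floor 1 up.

From clue 1: Hollis is in {1,2,3,4,5}.
From clues 1–3: Hollis is in {1,2,3,4}.
From clues 1–4: Hollis is in {1,2}.
From clues 1–5: Hollis → floor 1, Wade → floor 2, Ines → floor 3, Yusuf → floor 4, Carlos → floor 5, Sven → floor 6.

Hollis, Wade, Ines, Yusuf, Carlos, Sven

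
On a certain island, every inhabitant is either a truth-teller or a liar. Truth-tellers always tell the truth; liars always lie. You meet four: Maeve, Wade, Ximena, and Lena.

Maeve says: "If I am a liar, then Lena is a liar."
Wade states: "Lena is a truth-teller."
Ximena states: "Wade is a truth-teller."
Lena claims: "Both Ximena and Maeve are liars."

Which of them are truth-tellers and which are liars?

Consider Maeve. Suppose Maeve is a liar.
Then no assignment of the remaining roles makes every statement match its speaker's type — contradiction.
So Maeve is a truth-teller.
With that fixed, Lena's statement is false, so Lena is a liar.
With that fixed, Wade's statement is false, so Wade is a liar.
With that fixed, Ximena's statement is false, so Ximena is a liar.

Maeve: truth-teller, Wade: liar, Ximena: liar, Lena: liar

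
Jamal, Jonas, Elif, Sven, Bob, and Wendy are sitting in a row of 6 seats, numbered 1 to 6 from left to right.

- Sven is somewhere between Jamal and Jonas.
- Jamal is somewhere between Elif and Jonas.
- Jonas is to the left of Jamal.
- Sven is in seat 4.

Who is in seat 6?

With clue 1, Sven is ruled out for seat 6.
With clues 1–2, Jamal is ruled out for seat 6.
With clues 1–3, Jonas is ruled out for seat 6.
With clues 1–4, Bob and Wendy are ruled out for seat 6.
So seat 6 is Elif.

Elif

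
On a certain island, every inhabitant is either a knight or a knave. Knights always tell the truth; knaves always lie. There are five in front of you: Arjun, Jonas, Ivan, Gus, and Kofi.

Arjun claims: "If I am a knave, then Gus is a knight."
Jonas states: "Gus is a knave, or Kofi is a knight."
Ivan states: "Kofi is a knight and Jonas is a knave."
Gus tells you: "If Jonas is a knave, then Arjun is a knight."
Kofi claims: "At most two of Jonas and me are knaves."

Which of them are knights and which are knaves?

Regardless of anyone's role, Kofi's statement is true, so Kofi is a knight.
With that fixed, Jonas's statement is true, so Jonas is a knight.
With that fixed, Ivan's statement is false, so Ivan is a knave.
With that fixed, Gus's statement is true, so Gus is a knight.
With that fixed, Arjun's statement is true, so Arjun is a knight.

Arjun: knight, Jonas: knight, Ivan: knave, Gus: knight, Kofi: knight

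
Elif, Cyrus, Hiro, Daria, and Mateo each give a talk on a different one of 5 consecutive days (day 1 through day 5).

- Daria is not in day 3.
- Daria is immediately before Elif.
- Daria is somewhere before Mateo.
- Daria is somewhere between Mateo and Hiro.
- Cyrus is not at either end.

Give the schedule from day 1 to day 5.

From clue 1: Daria is in {1,2,4,5}.
From clues 1–2: Elif is in {2,3,5}.
From clues 1–3: Elif is in {2,3}.
From clues 1–4: Hiro → day 1, Daria → day 2, Elif → day 3.
From clues 1–5: Cyrus → day 4, Mateo → day 5.

Hiro, Daria, Elif, Cyrus, Mateo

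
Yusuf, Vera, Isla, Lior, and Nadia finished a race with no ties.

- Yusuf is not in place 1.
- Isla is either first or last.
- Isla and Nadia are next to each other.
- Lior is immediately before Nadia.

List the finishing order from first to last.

From clue 1: Yusuf is in {2,3,4,5}.
From clues 1–2: Isla is in {1,5}.
From clues 1–4: Vera → place 1, Yusuf → place 2, Lior → place 3, Nadia → place 4, Isla → place 5.

Vera, Yusuf, Lior, Nadia, Isla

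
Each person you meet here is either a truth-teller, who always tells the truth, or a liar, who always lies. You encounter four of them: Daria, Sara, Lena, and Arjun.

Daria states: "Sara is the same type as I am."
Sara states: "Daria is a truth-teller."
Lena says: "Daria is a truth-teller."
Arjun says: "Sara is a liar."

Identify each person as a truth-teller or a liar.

Consider Daria. Suppose Daria is a liar.
Then no assignment of the remaining roles makes every statement match its speaker's type — contradiction.
So Daria is a truth-teller.
With that fixed, Sara's statement is true, so Sara is a truth-teller.
With that fixed, Lena's statement is true, so Lena is a truth-teller.
With that fixed, Arjun's statement is false, so Arjun is a liar.

Daria: truth-teller, Sara: truth-teller, Lena: truth-teller, Arjun: liar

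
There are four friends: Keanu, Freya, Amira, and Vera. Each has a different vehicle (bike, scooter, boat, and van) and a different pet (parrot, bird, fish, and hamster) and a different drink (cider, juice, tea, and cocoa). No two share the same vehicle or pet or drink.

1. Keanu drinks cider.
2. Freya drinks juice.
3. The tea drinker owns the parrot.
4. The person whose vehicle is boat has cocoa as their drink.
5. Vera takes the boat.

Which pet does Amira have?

parrot

With clues 1–5, bird, fish, and hamster are impossible for Amira's pet.
That leaves parrot.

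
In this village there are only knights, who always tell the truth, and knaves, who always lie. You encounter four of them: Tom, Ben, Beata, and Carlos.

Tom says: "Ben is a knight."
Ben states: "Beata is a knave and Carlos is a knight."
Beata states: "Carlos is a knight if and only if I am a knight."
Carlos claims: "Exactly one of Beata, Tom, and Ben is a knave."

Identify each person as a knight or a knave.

Tom: knight, Ben: knight, Beata: knave, Carlos: knight

Consider Tom. Suppose Tom is a knave.
Then no assignment of the remaining roles makes every statement match its speaker's type — contradiction.
So Tom is a knight.
Consider Ben. Suppose Ben is a knave.
Then Tom's statement comes out false, contradicting Tom being a knight.
So Ben is a knight.
Consider Beata. Suppose Beata is a knight.
Then Ben's statement comes out false, contradicting Ben being a knight.
So Beata is a knave.
With that fixed, Carlos's statement is true, so Carlos is a knight.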